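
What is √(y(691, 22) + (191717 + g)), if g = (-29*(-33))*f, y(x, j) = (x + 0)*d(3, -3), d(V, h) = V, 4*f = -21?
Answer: √755063/2 ≈ 434.47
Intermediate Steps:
f = -21/4 (f = (¼)*(-21) = -21/4 ≈ -5.2500)
y(x, j) = 3*x (y(x, j) = (x + 0)*3 = x*3 = 3*x)
g = -20097/4 (g = -29*(-33)*(-21/4) = 957*(-21/4) = -20097/4 ≈ -5024.3)
√(y(691, 22) + (191717 + g)) = √(3*691 + (191717 - 20097/4)) = √(2073 + 746771/4) = √(755063/4) = √755063/2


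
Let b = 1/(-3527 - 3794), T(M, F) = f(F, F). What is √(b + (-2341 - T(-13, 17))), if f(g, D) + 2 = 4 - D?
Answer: I*√124666724687/7321 ≈ 48.229*I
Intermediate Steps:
f(g, D) = 2 - D (f(g, D) = -2 + (4 - D) = 2 - D)
T(M, F) = 2 - F
b = -1/7321 (b = 1/(-7321) = -1/7321 ≈ -0.00013659)
√(b + (-2341 - T(-13, 17))) = √(-1/7321 + (-2341 - (2 - 1*17))) = √(-1/7321 + (-2341 - (2 - 17))) = √(-1/7321 + (-2341 - 1*(-15))) = √(-1/7321 + (-2341 + 15)) = √(-1/7321 - 2326) = √(-17028647/7321) = I*√124666724687/7321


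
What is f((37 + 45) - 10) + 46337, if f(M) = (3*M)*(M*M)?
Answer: 1166081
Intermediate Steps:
f(M) = 3*M**3 (f(M) = (3*M)*M**2 = 3*M**3)
f((37 + 45) - 10) + 46337 = 3*((37 + 45) - 10)**3 + 46337 = 3*(82 - 10)**3 + 46337 = 3*72**3 + 46337 = 3*373248 + 46337 = 1119744 + 46337 = 1166081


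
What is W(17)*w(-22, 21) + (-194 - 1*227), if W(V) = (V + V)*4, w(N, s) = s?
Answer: 2435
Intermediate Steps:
W(V) = 8*V (W(V) = (2*V)*4 = 8*V)
W(17)*w(-22, 21) + (-194 - 1*227) = (8*17)*21 + (-194 - 1*227) = 136*21 + (-194 - 227) = 2856 - 421 = 2435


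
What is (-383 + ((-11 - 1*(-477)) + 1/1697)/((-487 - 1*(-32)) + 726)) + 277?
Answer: -47957219/459887 ≈ -104.28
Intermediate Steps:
(-383 + ((-11 - 1*(-477)) + 1/1697)/((-487 - 1*(-32)) + 726)) + 277 = (-383 + ((-11 + 477) + 1/1697)/((-487 + 32) + 726)) + 277 = (-383 + (466 + 1/1697)/(-455 + 726)) + 277 = (-383 + (790803/1697)/271) + 277 = (-383 + (790803/1697)*(1/271)) + 277 = (-383 + 790803/459887) + 277 = -175345918/459887 + 277 = -47957219/459887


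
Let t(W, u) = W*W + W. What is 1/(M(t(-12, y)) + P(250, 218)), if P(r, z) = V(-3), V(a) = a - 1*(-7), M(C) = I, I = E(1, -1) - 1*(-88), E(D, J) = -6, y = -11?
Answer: 1/86 ≈ 0.011628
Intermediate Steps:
t(W, u) = W + W² (t(W, u) = W² + W = W + W²)
I = 82 (I = -6 - 1*(-88) = -6 + 88 = 82)
M(C) = 82
V(a) = 7 + a (V(a) = a + 7 = 7 + a)
P(r, z) = 4 (P(r, z) = 7 - 3 = 4)
1/(M(t(-12, y)) + P(250, 218)) = 1/(82 + 4) = 1/86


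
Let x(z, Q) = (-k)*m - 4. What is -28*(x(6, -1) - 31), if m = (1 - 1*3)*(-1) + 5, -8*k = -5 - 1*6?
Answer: 2499/2 ≈ 1249.5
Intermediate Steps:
k = 11/8 (k = -(-5 - 1*6)/8 = -(-5 - 6)/8 = -1/8*(-11) = 11/8 ≈ 1.3750)
m = 7 (m = (1 - 3)*(-1) + 5 = -2*(-1) + 5 = 2 + 5 = 7)
x(z, Q) = -109/8 (x(z, Q) = -1*11/8*7 - 4 = -11/8*7 - 4 = -77/8 - 4 = -109/8)
-28*(x(6, -1) - 31) = -28*(-109/8 - 31) = -28*(-357/8) = 2499/2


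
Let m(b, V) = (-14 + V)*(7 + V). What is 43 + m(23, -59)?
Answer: 3839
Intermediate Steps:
43 + m(23, -59) = 43 + (-98 + (-59)² - 7*(-59)) = 43 + (-98 + 3481 + 413) = 43 + 3796 = 3839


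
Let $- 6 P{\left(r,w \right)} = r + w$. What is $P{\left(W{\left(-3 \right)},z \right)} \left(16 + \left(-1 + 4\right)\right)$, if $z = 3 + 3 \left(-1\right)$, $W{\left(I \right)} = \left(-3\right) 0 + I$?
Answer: $\frac{19}{2} \approx 9.5$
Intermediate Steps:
$W{\left(I \right)} = I$ ($W{\left(I \right)} = 0 + I = I$)
$z = 0$ ($z = 3 - 3 = 0$)
$P{\left(r,w \right)} = - \frac{r}{6} - \frac{w}{6}$ ($P{\left(r,w \right)} = - \frac{r + w}{6} = - \frac{r}{6} - \frac{w}{6}$)
$P{\left(W{\left(-3 \right)},z \right)} \left(16 + \left(-1 + 4\right)\right) = \left(\left(- \frac{1}{6}\right) \left(-3\right) - 0\right) \left(16 + \left(-1 + 4\right)\right) = \left(\frac{1}{2} + 0\right) \left(16 + 3\right) = \frac{1}{2} \cdot 19 = \frac{19}{2}$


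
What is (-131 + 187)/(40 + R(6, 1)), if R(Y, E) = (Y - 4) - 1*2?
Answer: 7/5 ≈ 1.4000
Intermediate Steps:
R(Y, E) = -6 + Y (R(Y, E) = (-4 + Y) - 2 = -6 + Y)
(-131 + 187)/(40 + R(6, 1)) = (-131 + 187)/(40 + (-6 + 6)) = 56/(40 + 0) = 56/40 = 56*(1/40) = 7/5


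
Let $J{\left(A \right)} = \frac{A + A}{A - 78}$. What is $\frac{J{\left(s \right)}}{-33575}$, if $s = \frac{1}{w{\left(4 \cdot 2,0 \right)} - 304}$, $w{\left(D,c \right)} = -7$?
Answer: $- \frac{2}{814495925} \approx -2.4555 \cdot 10^{-9}$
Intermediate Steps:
$s = - \frac{1}{311}$ ($s = \frac{1}{-7 - 304} = \frac{1}{-311} = - \frac{1}{311} \approx -0.0032154$)
$J{\left(A \right)} = \frac{2 A}{-78 + A}$
$\frac{J{\left(s \right)}}{-33575} = \frac{2 \left(- \frac{1}{311}\right) \frac{1}{-78 - \frac{1}{311}}}{-33575} = 2 \left(- \frac{1}{311}\right) \frac{1}{- \frac{24259}{311}} \left(- \frac{1}{33575}\right) = 2 \left(- \frac{1}{311}\right) \left(- \frac{311}{24259}\right) \left(- \frac{1}{33575}\right) = \frac{2}{24259} \left(- \frac{1}{33575}\right) = - \frac{2}{814495925}$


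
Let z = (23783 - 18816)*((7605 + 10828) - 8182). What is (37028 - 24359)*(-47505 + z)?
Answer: 644462046828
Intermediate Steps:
z = 50916717 (z = 4967*(18433 - 8182) = 4967*10251 = 50916717)
(37028 - 24359)*(-47505 + z) = (37028 - 24359)*(-47505 + 50916717) = 12669*50869212 = 644462046828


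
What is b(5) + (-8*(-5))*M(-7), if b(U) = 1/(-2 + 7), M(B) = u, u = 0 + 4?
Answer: 801/5 ≈ 160.20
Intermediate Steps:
u = 4
M(B) = 4
b(U) = ⅕ (b(U) = 1/5 = ⅕)
b(5) + (-8*(-5))*M(-7) = ⅕ - 8*(-5)*4 = ⅕ + 40*4 = ⅕ + 160 = 801/5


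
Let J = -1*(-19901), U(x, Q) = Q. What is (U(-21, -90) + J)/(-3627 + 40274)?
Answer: 19811/36647 ≈ 0.54059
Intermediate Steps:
J = 19901
(U(-21, -90) + J)/(-3627 + 40274) = (-90 + 19901)/(-3627 + 40274) = 19811/36647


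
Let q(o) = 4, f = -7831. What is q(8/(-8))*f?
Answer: -31324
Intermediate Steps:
q(8/(-8))*f = 4*(-7831) = -31324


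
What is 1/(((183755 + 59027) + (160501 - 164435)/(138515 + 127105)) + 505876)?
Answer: 132810/99429267013 ≈ 1.3357e-6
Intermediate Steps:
1/(((183755 + 59027) + (160501 - 164435)/(138515 + 127105)) + 505876) = 1/((242782 - 3934/265620) + 505876) = 1/((242782 - 3934*1/265620) + 505876) = 1/((242782 - 1967/132810) + 505876) = 1/(32243875453/132810 + 505876) = 1/(99429267013/132810) = 132810/99429267013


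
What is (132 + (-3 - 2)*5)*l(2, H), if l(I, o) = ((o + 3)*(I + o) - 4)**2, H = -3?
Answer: 1712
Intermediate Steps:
l(I, o) = (-4 + (3 + o)*(I + o))**2 (l(I, o) = ((3 + o)*(I + o) - 4)**2 = (-4 + (3 + o)*(I + o))**2)
(132 + (-3 - 2)*5)*l(2, H) = (132 + (-3 - 2)*5)*(-4 + (-3)**2 + 3*2 + 3*(-3) + 2*(-3))**2 = (132 - 5*5)*(-4 + 9 + 6 - 9 - 6)**2 = (132 - 25)*(-4)**2 = 107*16 = 1712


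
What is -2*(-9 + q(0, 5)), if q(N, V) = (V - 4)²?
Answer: 16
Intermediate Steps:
q(N, V) = (-4 + V)²
-2*(-9 + q(0, 5)) = -2*(-9 + (-4 + 5)²) = -2*(-9 + 1²) = -2*(-9 + 1) = -2*(-8) = 16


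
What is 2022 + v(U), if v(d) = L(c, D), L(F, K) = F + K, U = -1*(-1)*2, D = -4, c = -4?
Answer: 2014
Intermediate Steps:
U = 2 (U = 1*2 = 2)
v(d) = -8 (v(d) = -4 - 4 = -8)
2022 + v(U) = 2022 - 8 = 2014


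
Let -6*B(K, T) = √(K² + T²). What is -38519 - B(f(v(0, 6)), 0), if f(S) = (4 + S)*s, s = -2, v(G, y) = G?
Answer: -115553/3 ≈ -38518.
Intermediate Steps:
f(S) = -8 - 2*S (f(S) = (4 + S)*(-2) = -8 - 2*S)
B(K, T) = -√(K² + T²)/6
-38519 - B(f(v(0, 6)), 0) = -38519 - (-1)*√((-8 - 2*0)² + 0²)/6 = -38519 - (-1)*√((-8 + 0)² + 0)/6 = -38519 - (-1)*√((-8)² + 0)/6 = -38519 - (-1)*√(64 + 0)/6 = -38519 - (-1)*√64/6 = -38519 - (-1)*8/6 = -38519 - 1*(-4/3) = -38519 + 4/3 = -115553/3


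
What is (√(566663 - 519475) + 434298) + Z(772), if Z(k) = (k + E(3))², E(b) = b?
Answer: 1034923 + 2*√11797 ≈ 1.0351e+6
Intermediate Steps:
Z(k) = (3 + k)² (Z(k) = (k + 3)² = (3 + k)²)
(√(566663 - 519475) + 434298) + Z(772) = (√(566663 - 519475) + 434298) + (3 + 772)² = (√47188 + 434298) + 775² = (2*√11797 + 434298) + 600625 = (434298 + 2*√11797) + 600625 = 1034923 + 2*√11797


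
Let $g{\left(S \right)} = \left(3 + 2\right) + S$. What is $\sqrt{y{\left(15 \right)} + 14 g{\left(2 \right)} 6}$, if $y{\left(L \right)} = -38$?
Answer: $5 \sqrt{22} \approx 23.452$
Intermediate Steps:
$g{\left(S \right)} = 5 + S$
$\sqrt{y{\left(15 \right)} + 14 g{\left(2 \right)} 6} = \sqrt{-38 + 14 \left(5 + 2\right) 6} = \sqrt{-38 + 14 \cdot 7 \cdot 6} = \sqrt{-38 + 98 \cdot 6} = \sqrt{-38 + 588} = \sqrt{550} = 5 \sqrt{22}$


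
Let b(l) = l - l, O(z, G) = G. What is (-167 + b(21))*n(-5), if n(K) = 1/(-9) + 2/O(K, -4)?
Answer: 1837/18 ≈ 102.06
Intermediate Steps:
n(K) = -11/18 (n(K) = 1/(-9) + 2/(-4) = 1*(-1/9) + 2*(-1/4) = -1/9 - 1/2 = -11/18)
b(l) = 0
(-167 + b(21))*n(-5) = (-167 + 0)*(-11/18) = -167*(-11/18) = 1837/18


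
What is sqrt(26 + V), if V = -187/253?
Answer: sqrt(13363)/23 ≈ 5.0260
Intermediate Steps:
V = -17/23 (V = -187*1/253 = -17/23 ≈ -0.73913)
sqrt(26 + V) = sqrt(26 - 17/23) = sqrt(581/23) = sqrt(13363)/23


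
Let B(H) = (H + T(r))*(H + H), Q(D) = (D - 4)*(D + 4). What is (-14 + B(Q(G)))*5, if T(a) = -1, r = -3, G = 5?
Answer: 650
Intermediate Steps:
Q(D) = (-4 + D)*(4 + D)
B(H) = 2*H*(-1 + H) (B(H) = (H - 1)*(H + H) = (-1 + H)*(2*H) = 2*H*(-1 + H))
(-14 + B(Q(G)))*5 = (-14 + 2*(-16 + 5²)*(-1 + (-16 + 5²)))*5 = (-14 + 2*(-16 + 25)*(-1 + (-16 + 25)))*5 = (-14 + 2*9*(-1 + 9))*5 = (-14 + 2*9*8)*5 = (-14 + 144)*5 = 130*5 = 650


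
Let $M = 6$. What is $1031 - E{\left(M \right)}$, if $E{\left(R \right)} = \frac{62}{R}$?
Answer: $\frac{3062}{3} \approx 1020.7$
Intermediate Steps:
$1031 - E{\left(M \right)} = 1031 - \frac{62}{6} = 1031 - 62 \cdot \frac{1}{6} = 1031 - \frac{31}{3} = \frac{3062}{3}$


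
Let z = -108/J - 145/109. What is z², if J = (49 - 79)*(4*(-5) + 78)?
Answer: 401761936/249798025 ≈ 1.6083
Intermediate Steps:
J = -1740 (J = -30*(-20 + 78) = -30*58 = -1740)
z = -20044/15805 (z = -108/(-1740) - 145/109 = -108*(-1/1740) - 145*1/109 = 9/145 - 145/109 = -20044/15805 ≈ -1.2682)
z² = (-20044/15805)² = 401761936/249798025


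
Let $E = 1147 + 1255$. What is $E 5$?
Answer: $12010$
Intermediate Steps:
$E = 2402$
$E 5 = 2402 \cdot 5 = 12010$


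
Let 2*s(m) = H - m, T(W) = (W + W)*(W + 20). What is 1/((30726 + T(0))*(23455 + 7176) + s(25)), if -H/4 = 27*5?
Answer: 2/1882335647 ≈ 1.0625e-9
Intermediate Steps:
H = -540 (H = -108*5 = -4*135 = -540)
T(W) = 2*W*(20 + W) (T(W) = (2*W)*(20 + W) = 2*W*(20 + W))
s(m) = -270 - m/2 (s(m) = (-540 - m)/2 = -270 - m/2)
1/((30726 + T(0))*(23455 + 7176) + s(25)) = 1/((30726 + 2*0*(20 + 0))*(23455 + 7176) + (-270 - 1/2*25)) = 1/((30726 + 2*0*20)*30631 + (-270 - 25/2)) = 1/((30726 + 0)*30631 - 565/2) = 1/(30726*30631 - 565/2) = 1/(941168106 - 565/2) = 1/(1882335647/2) = 2/1882335647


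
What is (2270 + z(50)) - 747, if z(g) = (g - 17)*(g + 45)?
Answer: 4658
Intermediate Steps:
z(g) = (-17 + g)*(45 + g)
(2270 + z(50)) - 747 = (2270 + (-765 + 50² + 28*50)) - 747 = (2270 + (-765 + 2500 + 1400)) - 747 = (2270 + 3135) - 747 = 5405 - 747 = 4658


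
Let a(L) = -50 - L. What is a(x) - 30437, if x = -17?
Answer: -30470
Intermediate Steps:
a(x) - 30437 = (-50 - 1*(-17)) - 30437 = (-50 + 17) - 30437 = -33 - 30437 = -30470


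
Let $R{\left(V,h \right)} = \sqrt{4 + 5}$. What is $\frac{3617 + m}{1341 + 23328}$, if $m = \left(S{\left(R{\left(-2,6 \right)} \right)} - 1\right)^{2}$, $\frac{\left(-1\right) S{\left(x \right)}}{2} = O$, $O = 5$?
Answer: $\frac{1246}{8223} \approx 0.15153$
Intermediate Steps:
$R{\left(V,h \right)} = 3$ ($R{\left(V,h \right)} = \sqrt{9} = 3$)
$S{\left(x \right)} = -10$ ($S{\left(x \right)} = \left(-2\right) 5 = -10$)
$m = 121$ ($m = \left(-10 - 1\right)^{2} = \left(-11\right)^{2} = 121$)
$\frac{3617 + m}{1341 + 23328} = \frac{3617 + 121}{1341 + 23328} = \frac{3738}{24669} = 3738 \cdot \frac{1}{24669} = \frac{1246}{8223}$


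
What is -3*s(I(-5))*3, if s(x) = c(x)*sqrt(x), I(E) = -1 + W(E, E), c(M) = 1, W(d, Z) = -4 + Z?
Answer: -9*I*sqrt(10) ≈ -28.461*I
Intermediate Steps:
I(E) = -5 + E (I(E) = -1 + (-4 + E) = -5 + E)
s(x) = sqrt(x) (s(x) = 1*sqrt(x) = sqrt(x))
-3*s(I(-5))*3 = -3*sqrt(-5 - 5)*3 = -3*I*sqrt(10)*3 = -9*I*sqrt(10)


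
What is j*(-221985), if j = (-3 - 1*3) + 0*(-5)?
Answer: 1331910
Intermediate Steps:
j = -6 (j = (-3 - 3) + 0 = -6 + 0 = -6)
j*(-221985) = -6*(-221985) = 1331910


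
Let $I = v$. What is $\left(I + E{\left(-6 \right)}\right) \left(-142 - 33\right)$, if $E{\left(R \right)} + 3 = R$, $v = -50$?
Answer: $10325$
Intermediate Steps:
$E{\left(R \right)} = -3 + R$
$I = -50$
$\left(I + E{\left(-6 \right)}\right) \left(-142 - 33\right) = \left(-50 - 9\right) \left(-142 - 33\right) = \left(-50 - 9\right) \left(-175\right) = \left(-59\right) \left(-175\right) = 10325$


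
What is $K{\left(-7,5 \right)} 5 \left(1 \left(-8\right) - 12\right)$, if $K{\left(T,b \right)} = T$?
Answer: $700$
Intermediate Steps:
$K{\left(-7,5 \right)} 5 \left(1 \left(-8\right) - 12\right) = \left(-7\right) 5 \left(1 \left(-8\right) - 12\right) = - 35 \left(-8 - 12\right) = \left(-35\right) \left(-20\right) = 700$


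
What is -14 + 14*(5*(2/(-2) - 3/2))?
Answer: -189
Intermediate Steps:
-14 + 14*(5*(2/(-2) - 3/2)) = -14 + 14*(5*(2*(-1/2) - 3*1/2)) = -14 + 14*(5*(-1 - 3/2)) = -14 + 14*(5*(-5/2)) = -14 + 14*(-25/2) = -14 - 175 = -189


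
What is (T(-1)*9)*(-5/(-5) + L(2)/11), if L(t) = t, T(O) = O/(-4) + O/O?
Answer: 585/44 ≈ 13.295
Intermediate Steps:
T(O) = 1 - O/4 (T(O) = O*(-¼) + 1 = -O/4 + 1 = 1 - O/4)
(T(-1)*9)*(-5/(-5) + L(2)/11) = ((1 - ¼*(-1))*9)*(-5/(-5) + 2/11) = ((1 + ¼)*9)*(-5*(-⅕) + 2*(1/11)) = ((5/4)*9)*(1 + 2/11) = (45/4)*(13/11) = 585/44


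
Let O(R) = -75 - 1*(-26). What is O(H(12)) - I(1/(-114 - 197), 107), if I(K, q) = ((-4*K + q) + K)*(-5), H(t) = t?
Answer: 151161/311 ≈ 486.05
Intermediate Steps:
O(R) = -49 (O(R) = -75 + 26 = -49)
I(K, q) = -5*q + 15*K (I(K, q) = ((q - 4*K) + K)*(-5) = (q - 3*K)*(-5) = -5*q + 15*K)
O(H(12)) - I(1/(-114 - 197), 107) = -49 - (-5*107 + 15/(-114 - 197)) = -49 - (-535 + 15/(-311)) = -49 - (-535 + 15*(-1/311)) = -49 - (-535 - 15/311) = -49 - 1*(-166400/311) = -49 + 166400/311 = 151161/311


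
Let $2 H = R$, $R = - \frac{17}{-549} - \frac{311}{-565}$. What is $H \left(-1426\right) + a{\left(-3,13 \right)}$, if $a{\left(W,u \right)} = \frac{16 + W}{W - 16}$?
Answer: $- \frac{2447152573}{5893515} \approx -415.23$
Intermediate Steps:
$a{\left(W,u \right)} = \frac{16 + W}{-16 + W}$
$R = \frac{180344}{310185}$ ($R = \left(-17\right) \left(- \frac{1}{549}\right) - - \frac{311}{565} = \frac{17}{549} + \frac{311}{565} = \frac{180344}{310185} \approx 0.58141$)
$H = \frac{90172}{310185}$ ($H = \frac{1}{2} \cdot \frac{180344}{310185} = \frac{90172}{310185} \approx 0.2907$)
$H \left(-1426\right) + a{\left(-3,13 \right)} = \frac{90172}{310185} \left(-1426\right) + \frac{16 - 3}{-16 - 3} = - \frac{128585272}{310185} + \frac{1}{-19} \cdot 13 = - \frac{128585272}{310185} - \frac{13}{19} = - \frac{2447152573}{5893515}$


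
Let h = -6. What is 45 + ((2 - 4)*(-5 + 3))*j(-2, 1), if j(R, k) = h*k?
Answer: 21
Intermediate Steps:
j(R, k) = -6*k
45 + ((2 - 4)*(-5 + 3))*j(-2, 1) = 45 + ((2 - 4)*(-5 + 3))*(-6*1) = 45 - 2*(-2)*(-6) = 45 + 4*(-6) = 45 - 24 = 21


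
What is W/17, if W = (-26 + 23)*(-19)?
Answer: 57/17 ≈ 3.3529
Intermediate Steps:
W = 57 (W = -3*(-19) = 57)
W/17 = 57/17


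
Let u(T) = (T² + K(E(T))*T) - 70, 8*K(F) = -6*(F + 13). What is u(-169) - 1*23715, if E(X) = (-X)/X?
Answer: 6297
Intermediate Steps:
E(X) = -1
K(F) = -39/4 - 3*F/4 (K(F) = (-6*(F + 13))/8 = (-6*(13 + F))/8 = (-78 - 6*F)/8 = -39/4 - 3*F/4)
u(T) = -70 + T² - 9*T (u(T) = (T² + (-39/4 - ¾*(-1))*T) - 70 = (T² + (-39/4 + ¾)*T) - 70 = (T² - 9*T) - 70 = -70 + T² - 9*T)
u(-169) - 1*23715 = (-70 + (-169)² - 9*(-169)) - 1*23715 = (-70 + 28561 + 1521) - 23715 = 30012 - 23715 = 6297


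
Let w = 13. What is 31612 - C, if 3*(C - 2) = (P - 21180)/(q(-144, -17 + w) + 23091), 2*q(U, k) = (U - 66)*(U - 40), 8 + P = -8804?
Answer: 4021865122/127233 ≈ 31610.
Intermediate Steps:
P = -8812 (P = -8 - 8804 = -8812)
q(U, k) = (-66 + U)*(-40 + U)/2 (q(U, k) = ((U - 66)*(U - 40))/2 = ((-66 + U)*(-40 + U))/2 = (-66 + U)*(-40 + U)/2)
C = 224474/127233 (C = 2 + ((-8812 - 21180)/((1320 + (½)*(-144)² - 53*(-144)) + 23091))/3 = 2 + (-29992/((1320 + (½)*20736 + 7632) + 23091))/3 = 2 + (-29992/((1320 + 10368 + 7632) + 23091))/3 = 2 + (-29992/(19320 + 23091))/3 = 2 + (-29992/42411)/3 = 2 + (-29992*1/42411)/3 = 2 + (⅓)*(-29992/42411) = 2 - 29992/127233 = 224474/127233 ≈ 1.7643)
31612 - C = 31612 - 1*224474/127233 = 31612 - 224474/127233 = 4021865122/127233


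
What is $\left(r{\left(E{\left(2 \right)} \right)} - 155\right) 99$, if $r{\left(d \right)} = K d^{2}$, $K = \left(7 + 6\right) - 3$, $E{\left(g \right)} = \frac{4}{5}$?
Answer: $- \frac{73557}{5} \approx -14711.0$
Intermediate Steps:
$E{\left(g \right)} = \frac{4}{5}$ ($E{\left(g \right)} = 4 \cdot \frac{1}{5} = \frac{4}{5}$)
$K = 10$ ($K = 13 - 3 = 10$)
$r{\left(d \right)} = 10 d^{2}$
$\left(r{\left(E{\left(2 \right)} \right)} - 155\right) 99 = \left(10 \left(\frac{4}{5}\right)^{2} - 155\right) 99 = \left(10 \cdot \frac{16}{25} - 155\right) 99 = \left(\frac{32}{5} - 155\right) 99 = \left(- \frac{743}{5}\right) 99 = - \frac{73557}{5}$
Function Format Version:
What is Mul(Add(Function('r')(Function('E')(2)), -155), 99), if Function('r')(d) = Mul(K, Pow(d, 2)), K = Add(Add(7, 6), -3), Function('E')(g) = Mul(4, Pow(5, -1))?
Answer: Rational(-73557, 5) ≈ -14711.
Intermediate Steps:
Function('E')(g) = Rational(4, 5) (Function('E')(g) = Mul(4, Rational(1, 5)) = Rational(4, 5))
K = 10 (K = Add(13, -3) = 10)
Function('r')(d) = Mul(10, Pow(d, 2))
Mul(Add(Function('r')(Function('E')(2)), -155), 99) = Mul(Add(Mul(10, Pow(Rational(4, 5), 2)), -155), 99) = Mul(Add(Mul(10, Rational(16, 25)), -155), 99) = Mul(Add(Rational(32, 5), -155), 99) = Mul(Rational(-743, 5), 99) = Rational(-73557, 5)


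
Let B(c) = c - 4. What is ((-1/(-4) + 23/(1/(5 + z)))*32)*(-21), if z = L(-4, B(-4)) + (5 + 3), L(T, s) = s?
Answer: -77448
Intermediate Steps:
B(c) = -4 + c
z = 0 (z = (-4 - 4) + (5 + 3) = -8 + 8 = 0)
((-1/(-4) + 23/(1/(5 + z)))*32)*(-21) = ((-1/(-4) + 23/(1/(5 + 0)))*32)*(-21) = ((-1*(-¼) + 23/(1/5))*32)*(-21) = ((¼ + 23/(⅕))*32)*(-21) = ((¼ + 23*5)*32)*(-21) = ((¼ + 115)*32)*(-21) = ((461/4)*32)*(-21) = 3688*(-21) = -77448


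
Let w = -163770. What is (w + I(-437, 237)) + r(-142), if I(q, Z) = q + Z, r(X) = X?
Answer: -164112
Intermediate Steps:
I(q, Z) = Z + q
(w + I(-437, 237)) + r(-142) = (-163770 + (237 - 437)) - 142 = (-163770 - 200) - 142 = -163970 - 142 = -164112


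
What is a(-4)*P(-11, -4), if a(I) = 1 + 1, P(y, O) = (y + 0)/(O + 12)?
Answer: -11/4 ≈ -2.7500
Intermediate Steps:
P(y, O) = y/(12 + O)
a(I) = 2
a(-4)*P(-11, -4) = 2*(-11/(12 - 4)) = 2*(-11/8) = -11/4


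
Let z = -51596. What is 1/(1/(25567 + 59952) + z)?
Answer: -85519/4412438323 ≈ -1.9381e-5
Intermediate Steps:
1/(1/(25567 + 59952) + z) = 1/(1/(25567 + 59952) - 51596) = 1/(1/85519 - 51596) = 1/(-4412438323/85519) = -85519/4412438323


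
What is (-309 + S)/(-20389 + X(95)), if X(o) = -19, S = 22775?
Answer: -11233/10204 ≈ -1.1008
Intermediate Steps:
(-309 + S)/(-20389 + X(95)) = (-309 + 22775)/(-20389 - 19) = 22466/(-20408) = 22466*(-1/20408) = -11233/10204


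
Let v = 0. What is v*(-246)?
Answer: 0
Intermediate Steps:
v*(-246) = 0*(-246) = 0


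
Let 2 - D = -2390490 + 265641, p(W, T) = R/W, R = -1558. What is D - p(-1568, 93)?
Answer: 1665882405/784 ≈ 2.1248e+6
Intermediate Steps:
p(W, T) = -1558/W
D = 2124851 (D = 2 - (-2390490 + 265641) = 2 - 1*(-2124849) = 2 + 2124849 = 2124851)
D - p(-1568, 93) = 2124851 - (-1558)/(-1568) = 2124851 - (-1558)*(-1)/1568 = 2124851 - 1*779/784 = 2124851 - 779/784 = 1665882405/784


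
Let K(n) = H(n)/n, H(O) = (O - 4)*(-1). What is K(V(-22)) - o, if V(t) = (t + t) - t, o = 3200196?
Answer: -35202169/11 ≈ -3.2002e+6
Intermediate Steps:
V(t) = t (V(t) = 2*t - t = t)
H(O) = 4 - O (H(O) = (-4 + O)*(-1) = 4 - O)
K(n) = (4 - n)/n
K(V(-22)) - o = (4 - 1*(-22))/(-22) - 1*3200196 = -(4 + 22)/22 - 3200196 = -1/22*26 - 3200196 = -13/11 - 3200196 = -35202169/11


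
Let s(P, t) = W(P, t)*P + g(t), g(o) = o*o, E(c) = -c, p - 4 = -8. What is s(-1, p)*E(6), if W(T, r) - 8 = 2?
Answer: -36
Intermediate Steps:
p = -4 (p = 4 - 8 = -4)
W(T, r) = 10 (W(T, r) = 8 + 2 = 10)
g(o) = o²
s(P, t) = t² + 10*P (s(P, t) = 10*P + t² = t² + 10*P)
s(-1, p)*E(6) = ((-4)² + 10*(-1))*(-1*6) = (16 - 10)*(-6) = 6*(-6) = -36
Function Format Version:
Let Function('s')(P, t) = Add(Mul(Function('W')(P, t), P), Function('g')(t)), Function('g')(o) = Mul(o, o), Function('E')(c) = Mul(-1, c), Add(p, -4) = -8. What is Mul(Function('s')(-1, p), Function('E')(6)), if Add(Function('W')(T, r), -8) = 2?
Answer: -36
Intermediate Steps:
p = -4 (p = Add(4, -8) = -4)
Function('W')(T, r) = 10 (Function('W')(T, r) = Add(8, 2) = 10)
Function('g')(o) = Pow(o, 2)
Function('s')(P, t) = Add(Pow(t, 2), Mul(10, P)) (Function('s')(P, t) = Add(Mul(10, P), Pow(t, 2)) = Add(Pow(t, 2), Mul(10, P)))
Mul(Function('s')(-1, p), Function('E')(6)) = Mul(Add(Pow(-4, 2), Mul(10, -1)), Mul(-1, 6)) = Mul(Add(16, -10), -6) = Mul(6, -6) = -36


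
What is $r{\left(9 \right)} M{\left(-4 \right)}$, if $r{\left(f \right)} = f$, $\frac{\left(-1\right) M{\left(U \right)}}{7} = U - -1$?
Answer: $189$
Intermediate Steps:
$M{\left(U \right)} = -7 - 7 U$ ($M{\left(U \right)} = - 7 \left(U - -1\right) = - 7 \left(U + 1\right) = - 7 \left(1 + U\right) = -7 - 7 U$)
$r{\left(9 \right)} M{\left(-4 \right)} = 9 \left(-7 - -28\right) = 9 \left(-7 + 28\right) = 9 \cdot 21 = 189$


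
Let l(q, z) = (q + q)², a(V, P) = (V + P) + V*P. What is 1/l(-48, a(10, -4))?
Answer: 1/9216 ≈ 0.00010851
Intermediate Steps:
a(V, P) = P + V + P*V (a(V, P) = (P + V) + P*V = P + V + P*V)
l(q, z) = 4*q² (l(q, z) = (2*q)² = 4*q²)
1/l(-48, a(10, -4)) = 1/(4*(-48)²) = 1/(4*2304) = 1/9216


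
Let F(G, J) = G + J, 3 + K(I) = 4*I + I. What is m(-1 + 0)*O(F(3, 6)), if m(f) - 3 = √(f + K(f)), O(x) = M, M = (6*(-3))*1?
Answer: -54 - 54*I ≈ -54.0 - 54.0*I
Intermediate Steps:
M = -18 (M = -18*1 = -18)
K(I) = -3 + 5*I (K(I) = -3 + (4*I + I) = -3 + 5*I)
O(x) = -18
m(f) = 3 + √(-3 + 6*f) (m(f) = 3 + √(f + (-3 + 5*f)) = 3 + √(-3 + 6*f))
m(-1 + 0)*O(F(3, 6)) = (3 + √(-3 + 6*(-1 + 0)))*(-18) = (3 + √(-3 + 6*(-1)))*(-18) = (3 + √(-3 - 6))*(-18) = (3 + √(-9))*(-18) = (3 + 3*I)*(-18) = -54 - 54*I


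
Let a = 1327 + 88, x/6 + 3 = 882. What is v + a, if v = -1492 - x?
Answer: -5351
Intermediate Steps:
x = 5274 (x = -18 + 6*882 = -18 + 5292 = 5274)
a = 1415
v = -6766 (v = -1492 - 1*5274 = -1492 - 5274 = -6766)
v + a = -6766 + 1415 = -5351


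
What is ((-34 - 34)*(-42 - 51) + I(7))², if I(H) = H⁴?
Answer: 76125625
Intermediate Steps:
((-34 - 34)*(-42 - 51) + I(7))² = ((-34 - 34)*(-42 - 51) + 7⁴)² = (-68*(-93) + 2401)² = (6324 + 2401)² = 8725² = 76125625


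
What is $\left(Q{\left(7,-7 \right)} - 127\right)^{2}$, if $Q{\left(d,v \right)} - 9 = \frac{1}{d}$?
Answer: $\frac{680625}{49} \approx 13890.0$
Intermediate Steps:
$Q{\left(d,v \right)} = 9 + \frac{1}{d}$
$\left(Q{\left(7,-7 \right)} - 127\right)^{2} = \left(\left(9 + \frac{1}{7}\right) - 127\right)^{2} = \left(\frac{64}{7} - 127\right)^{2} = \left(- \frac{825}{7}\right)^{2} = \frac{680625}{49}$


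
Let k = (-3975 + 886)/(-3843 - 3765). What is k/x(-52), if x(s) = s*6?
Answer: -3089/2373696 ≈ -0.0013013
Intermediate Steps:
x(s) = 6*s
k = 3089/7608 (k = -3089/(-7608) = -3089*(-1/7608) = 3089/7608 ≈ 0.40602)
k/x(-52) = 3089/(7608*((6*(-52)))) = (3089/7608)/(-312) = (3089/7608)*(-1/312) = -3089/2373696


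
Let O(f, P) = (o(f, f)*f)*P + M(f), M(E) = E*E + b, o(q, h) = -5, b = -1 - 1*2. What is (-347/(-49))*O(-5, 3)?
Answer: 33659/49 ≈ 686.92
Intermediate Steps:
b = -3 (b = -1 - 2 = -3)
M(E) = -3 + E² (M(E) = E*E - 3 = E² - 3 = -3 + E²)
O(f, P) = -3 + f² - 5*P*f (O(f, P) = (-5*f)*P + (-3 + f²) = -5*P*f + (-3 + f²) = -3 + f² - 5*P*f)
(-347/(-49))*O(-5, 3) = (-347/(-49))*(-3 + (-5)² - 5*3*(-5)) = (-347*(-1/49))*(-3 + 25 + 75) = (347/49)*97 = 33659/49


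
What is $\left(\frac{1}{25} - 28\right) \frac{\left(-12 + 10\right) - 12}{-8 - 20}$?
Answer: $- \frac{699}{50} \approx -13.98$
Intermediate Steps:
$\left(\frac{1}{25} - 28\right) \frac{\left(-12 + 10\right) - 12}{-8 - 20} = \left(\frac{1}{25} - 28\right) \frac{-2 - 12}{-28} = - \frac{699 \left(\left(-14\right) \left(- \frac{1}{28}\right)\right)}{25} = \left(- \frac{699}{25}\right) \frac{1}{2} = - \frac{699}{50}$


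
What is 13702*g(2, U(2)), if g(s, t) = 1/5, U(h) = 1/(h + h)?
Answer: 13702/5 ≈ 2740.4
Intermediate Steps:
U(h) = 1/(2*h)
g(s, t) = ⅕
13702*g(2, U(2)) = 13702*(⅕) = 13702/5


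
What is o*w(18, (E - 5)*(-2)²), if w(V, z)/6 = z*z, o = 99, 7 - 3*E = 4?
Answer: 152064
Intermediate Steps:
E = 1 (E = 7/3 - ⅓*4 = 7/3 - 4/3 = 1)
w(V, z) = 6*z² (w(V, z) = 6*(z*z) = 6*z²)
o*w(18, (E - 5)*(-2)²) = 99*(6*((1 - 5)*(-2)²)²) = 99*(6*(-4*4)²) = 99*(6*(-16)²) = 99*(6*256) = 99*1536 = 152064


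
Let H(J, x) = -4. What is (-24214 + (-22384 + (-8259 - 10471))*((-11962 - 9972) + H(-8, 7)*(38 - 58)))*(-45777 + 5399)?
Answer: -36278871551676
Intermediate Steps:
(-24214 + (-22384 + (-8259 - 10471))*((-11962 - 9972) + H(-8, 7)*(38 - 58)))*(-45777 + 5399) = (-24214 + (-22384 + (-8259 - 10471))*((-11962 - 9972) - 4*(38 - 58)))*(-45777 + 5399) = (-24214 + (-22384 - 18730)*(-21934 - 4*(-20)))*(-40378) = (-24214 - 41114*(-21934 + 80))*(-40378) = (-24214 - 41114*(-21854))*(-40378) = (-24214 + 898505356)*(-40378) = 898481142*(-40378) = -36278871551676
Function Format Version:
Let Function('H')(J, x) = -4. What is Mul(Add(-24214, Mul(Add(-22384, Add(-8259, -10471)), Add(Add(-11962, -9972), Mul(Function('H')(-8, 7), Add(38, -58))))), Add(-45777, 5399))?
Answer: -36278871551676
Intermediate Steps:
Mul(Add(-24214, Mul(Add(-22384, Add(-8259, -10471)), Add(Add(-11962, -9972), Mul(Function('H')(-8, 7), Add(38, -58))))), Add(-45777, 5399)) = Mul(Add(-24214, Mul(Add(-22384, Add(-8259, -10471)), Add(Add(-11962, -9972), Mul(-4, Add(38, -58))))), Add(-45777, 5399)) = Mul(Add(-24214, Mul(Add(-22384, -18730), Add(-21934, Mul(-4, -20)))), -40378) = Mul(Add(-24214, Mul(-41114, Add(-21934, 80))), -40378) = Mul(Add(-24214, Mul(-41114, -21854)), -40378) = Mul(Add(-24214, 898505356), -40378) = Mul(898481142, -40378) = -36278871551676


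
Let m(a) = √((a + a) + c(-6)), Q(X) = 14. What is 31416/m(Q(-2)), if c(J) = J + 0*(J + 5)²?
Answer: 1428*√22 ≈ 6697.9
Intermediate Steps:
c(J) = J (c(J) = J + 0*(5 + J)² = J + 0 = J)
m(a) = √(-6 + 2*a) (m(a) = √((a + a) - 6) = √(2*a - 6) = √(-6 + 2*a))
31416/m(Q(-2)) = 31416/(√(-6 + 2*14)) = 31416/(√(-6 + 28)) = 31416/(√22) = 31416*(√22/22) = 1428*√22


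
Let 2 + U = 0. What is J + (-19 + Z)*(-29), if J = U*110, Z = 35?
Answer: -684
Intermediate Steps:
U = -2 (U = -2 + 0 = -2)
J = -220 (J = -2*110 = -220)
J + (-19 + Z)*(-29) = -220 + (-19 + 35)*(-29) = -220 + 16*(-29) = -220 - 464 = -684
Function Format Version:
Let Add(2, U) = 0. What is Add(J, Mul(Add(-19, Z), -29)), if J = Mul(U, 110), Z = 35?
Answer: -684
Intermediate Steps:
U = -2 (U = Add(-2, 0) = -2)
J = -220 (J = Mul(-2, 110) = -220)
Add(J, Mul(Add(-19, Z), -29)) = Add(-220, Mul(Add(-19, 35), -29)) = Add(-220, Mul(16, -29)) = Add(-220, -464) = -684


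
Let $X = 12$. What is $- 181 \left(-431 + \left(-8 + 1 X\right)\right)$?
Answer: $77287$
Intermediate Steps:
$- 181 \left(-431 + \left(-8 + 1 X\right)\right) = - 181 \left(-431 + \left(-8 + 1 \cdot 12\right)\right) = - 181 \left(-431 + \left(-8 + 12\right)\right) = - 181 \left(-431 + 4\right) = - 181 \left(-427\right) = \left(-1\right) \left(-77287\right) = 77287$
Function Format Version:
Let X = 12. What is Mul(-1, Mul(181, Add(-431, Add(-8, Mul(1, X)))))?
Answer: 77287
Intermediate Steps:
Mul(-1, Mul(181, Add(-431, Add(-8, Mul(1, X))))) = Mul(-1, Mul(181, Add(-431, Add(-8, Mul(1, 12))))) = Mul(-1, Mul(181, Add(-431, Add(-8, 12)))) = Mul(-1, Mul(181, Add(-431, 4))) = Mul(-1, Mul(181, -427)) = Mul(-1, -77287) = 77287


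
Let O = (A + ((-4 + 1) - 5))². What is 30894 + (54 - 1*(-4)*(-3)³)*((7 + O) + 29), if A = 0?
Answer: 25494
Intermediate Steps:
O = 64 (O = (0 + ((-4 + 1) - 5))² = (0 + (-3 - 5))² = (0 - 8)² = (-8)² = 64)
30894 + (54 - 1*(-4)*(-3)³)*((7 + O) + 29) = 30894 + (54 - 1*(-4)*(-3)³)*((7 + 64) + 29) = 30894 + (54 + 4*(-27))*(71 + 29) = 30894 + (54 - 108)*100 = 30894 - 54*100 = 30894 - 5400 = 25494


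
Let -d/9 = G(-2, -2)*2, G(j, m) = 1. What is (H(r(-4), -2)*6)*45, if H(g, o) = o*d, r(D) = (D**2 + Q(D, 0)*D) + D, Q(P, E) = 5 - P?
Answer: 9720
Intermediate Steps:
r(D) = D + D**2 + D*(5 - D) (r(D) = (D**2 + (5 - D)*D) + D = (D**2 + D*(5 - D)) + D = D + D**2 + D*(5 - D))
d = -18 (d = -9*2 = -18)
H(g, o) = -18*o (H(g, o) = o*(-18) = -18*o)
(H(r(-4), -2)*6)*45 = (-18*(-2)*6)*45 = (36*6)*45 = 216*45 = 9720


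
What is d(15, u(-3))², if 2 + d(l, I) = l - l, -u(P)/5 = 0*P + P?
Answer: 4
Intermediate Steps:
u(P) = -5*P (u(P) = -5*(0*P + P) = -5*(0 + P) = -5*P)
d(l, I) = -2 (d(l, I) = -2 + (l - l) = -2 + 0 = -2)
d(15, u(-3))² = (-2)² = 4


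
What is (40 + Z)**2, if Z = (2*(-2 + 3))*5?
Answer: 2500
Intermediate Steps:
Z = 10 (Z = (2*1)*5 = 2*5 = 10)
(40 + Z)**2 = (40 + 10)**2 = 50**2 = 2500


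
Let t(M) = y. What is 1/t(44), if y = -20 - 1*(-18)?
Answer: -½ ≈ -0.50000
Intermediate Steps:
y = -2 (y = -20 + 18 = -2)
t(M) = -2
1/t(44) = 1/(-2) = -½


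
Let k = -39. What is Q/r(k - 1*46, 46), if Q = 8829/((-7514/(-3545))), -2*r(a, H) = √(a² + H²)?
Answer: -31298805*√9341/35094137 ≈ -86.197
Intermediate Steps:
r(a, H) = -√(H² + a²)/2 (r(a, H) = -√(a² + H²)/2 = -√(H² + a²)/2)
Q = 31298805/7514 (Q = 8829/((-7514*(-1/3545))) = 8829/(7514/3545) = 8829*(3545/7514) = 31298805/7514 ≈ 4165.4)
Q/r(k - 1*46, 46) = 31298805/(7514*((-√(46² + (-39 - 1*46)²)/2))) = 31298805/(7514*((-√(2116 + (-39 - 46)²)/2))) = 31298805/(7514*((-√(2116 + (-85)²)/2))) = 31298805/(7514*((-√(2116 + 7225)/2))) = 31298805/(7514*((-√9341/2))) = 31298805*(-2*√9341/9341)/7514 = -31298805*√9341/35094137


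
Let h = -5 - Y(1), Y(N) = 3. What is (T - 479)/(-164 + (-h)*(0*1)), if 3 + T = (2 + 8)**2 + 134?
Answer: 62/41 ≈ 1.5122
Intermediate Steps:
T = 231 (T = -3 + ((2 + 8)**2 + 134) = -3 + (10**2 + 134) = -3 + (100 + 134) = -3 + 234 = 231)
h = -8 (h = -5 - 1*3 = -5 - 3 = -8)
(T - 479)/(-164 + (-h)*(0*1)) = (231 - 479)/(-164 + (-1*(-8))*(0*1)) = -248/(-164 + 8*0) = -248/(-164 + 0) = -248/(-164) = -248*(-1/164) = 62/41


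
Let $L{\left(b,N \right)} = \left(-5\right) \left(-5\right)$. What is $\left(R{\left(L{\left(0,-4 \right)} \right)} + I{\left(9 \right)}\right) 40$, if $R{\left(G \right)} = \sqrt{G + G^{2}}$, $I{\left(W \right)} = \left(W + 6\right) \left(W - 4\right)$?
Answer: $3000 + 200 \sqrt{26} \approx 4019.8$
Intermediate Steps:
$L{\left(b,N \right)} = 25$
$I{\left(W \right)} = \left(-4 + W\right) \left(6 + W\right)$ ($I{\left(W \right)} = \left(6 + W\right) \left(-4 + W\right) = \left(-4 + W\right) \left(6 + W\right)$)
$\left(R{\left(L{\left(0,-4 \right)} \right)} + I{\left(9 \right)}\right) 40 = \left(\sqrt{25 \left(1 + 25\right)} + \left(-24 + 9^{2} + 2 \cdot 9\right)\right) 40 = \left(\sqrt{25 \cdot 26} + \left(-24 + 81 + 18\right)\right) 40 = \left(\sqrt{650} + 75\right) 40 = \left(5 \sqrt{26} + 75\right) 40 = \left(75 + 5 \sqrt{26}\right) 40 = 3000 + 200 \sqrt{26}$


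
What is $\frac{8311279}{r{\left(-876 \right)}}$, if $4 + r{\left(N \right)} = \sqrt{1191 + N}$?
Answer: $\frac{33245116}{299} + \frac{24933837 \sqrt{35}}{299} \approx 6.0453 \cdot 10^{5}$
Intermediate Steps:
$r{\left(N \right)} = -4 + \sqrt{1191 + N}$
$\frac{8311279}{r{\left(-876 \right)}} = \frac{8311279}{-4 + \sqrt{1191 - 876}} = \frac{8311279}{-4 + \sqrt{315}} = \frac{8311279}{-4 + 3 \sqrt{35}}$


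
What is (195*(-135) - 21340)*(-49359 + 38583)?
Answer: 513638040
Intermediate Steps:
(195*(-135) - 21340)*(-49359 + 38583) = (-26325 - 21340)*(-10776) = -47665*(-10776) = 513638040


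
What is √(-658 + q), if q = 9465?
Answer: √8807 ≈ 93.846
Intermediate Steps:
√(-658 + q) = √(-658 + 9465) = √8807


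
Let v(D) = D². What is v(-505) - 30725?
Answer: 224300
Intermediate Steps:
v(-505) - 30725 = (-505)² - 30725 = 255025 - 30725 = 224300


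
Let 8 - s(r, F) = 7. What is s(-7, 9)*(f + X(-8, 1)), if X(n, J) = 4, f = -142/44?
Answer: 17/22 ≈ 0.77273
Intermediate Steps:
f = -71/22 (f = -142*1/44 = -71/22 ≈ -3.2273)
s(r, F) = 1 (s(r, F) = 8 - 1*7 = 8 - 7 = 1)
s(-7, 9)*(f + X(-8, 1)) = 1*(-71/22 + 4) = 1*(17/22) = 17/22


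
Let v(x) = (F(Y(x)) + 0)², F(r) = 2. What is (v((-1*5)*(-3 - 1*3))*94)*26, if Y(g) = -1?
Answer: 9776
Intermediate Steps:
v(x) = 4 (v(x) = (2 + 0)² = 2² = 4)
(v((-1*5)*(-3 - 1*3))*94)*26 = (4*94)*26 = 376*26 = 9776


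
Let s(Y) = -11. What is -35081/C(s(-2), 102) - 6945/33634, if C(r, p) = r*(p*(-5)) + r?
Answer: -1218799409/188316766 ≈ -6.4721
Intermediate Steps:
C(r, p) = r - 5*p*r (C(r, p) = r*(-5*p) + r = -5*p*r + r = r - 5*p*r)
-35081/C(s(-2), 102) - 6945/33634 = -35081*(-1/(11*(1 - 5*102))) - 6945/33634 = -35081*(-1/(11*(1 - 510))) - 6945*1/33634 = -35081/((-11*(-509))) - 6945/33634 = -35081/5599 - 6945/33634 = -1218799409/188316766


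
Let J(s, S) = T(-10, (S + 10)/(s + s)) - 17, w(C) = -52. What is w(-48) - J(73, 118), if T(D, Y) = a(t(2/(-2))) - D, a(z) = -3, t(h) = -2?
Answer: -42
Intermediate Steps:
T(D, Y) = -3 - D
J(s, S) = -10 (J(s, S) = (-3 - 1*(-10)) - 17 = (-3 + 10) - 17 = 7 - 17 = -10)
w(-48) - J(73, 118) = -52 - 1*(-10) = -52 + 10 = -42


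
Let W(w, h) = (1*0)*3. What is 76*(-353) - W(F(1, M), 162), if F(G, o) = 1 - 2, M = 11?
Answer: -26828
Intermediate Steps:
F(G, o) = -1
W(w, h) = 0 (W(w, h) = 0*3 = 0)
76*(-353) - W(F(1, M), 162) = 76*(-353) - 1*0 = -26828 + 0 = -26828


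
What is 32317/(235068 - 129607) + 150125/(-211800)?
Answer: -359503681/893465592 ≈ -0.40237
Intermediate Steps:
32317/(235068 - 129607) + 150125/(-211800) = 32317/105461 + 150125*(-1/211800) = 32317*(1/105461) - 6005/8472 = 32317/105461 - 6005/8472 = -359503681/893465592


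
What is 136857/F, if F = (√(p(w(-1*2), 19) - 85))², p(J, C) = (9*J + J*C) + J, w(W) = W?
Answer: -136857/143 ≈ -957.04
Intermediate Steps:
p(J, C) = 10*J + C*J (p(J, C) = (9*J + C*J) + J = 10*J + C*J)
F = -143 (F = (√((-1*2)*(10 + 19) - 85))² = (√(-2*29 - 85))² = (√(-58 - 85))² = (√(-143))² = (I*√143)² = -143)
136857/F = 136857/(-143) = 136857*(-1/143) = -136857/143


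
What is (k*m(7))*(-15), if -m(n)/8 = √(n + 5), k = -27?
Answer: -6480*√3 ≈ -11224.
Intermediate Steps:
m(n) = -8*√(5 + n) (m(n) = -8*√(n + 5) = -8*√(5 + n))
(k*m(7))*(-15) = -(-216)*√(5 + 7)*(-15) = -(-216)*√12*(-15) = -(-216)*2*√3*(-15) = -(-432)*√3*(-15) = (432*√3)*(-15) = -6480*√3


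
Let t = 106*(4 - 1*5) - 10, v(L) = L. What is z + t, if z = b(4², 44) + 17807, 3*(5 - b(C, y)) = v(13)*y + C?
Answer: 17500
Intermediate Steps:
b(C, y) = 5 - 13*y/3 - C/3 (b(C, y) = 5 - (13*y + C)/3 = 5 - (C + 13*y)/3 = 5 + (-13*y/3 - C/3) = 5 - 13*y/3 - C/3)
z = 17616 (z = (5 - 13/3*44 - ⅓*4²) + 17807 = (5 - 572/3 - ⅓*16) + 17807 = (5 - 572/3 - 16/3) + 17807 = -191 + 17807 = 17616)
t = -116 (t = 106*(4 - 5) - 10 = 106*(-1) - 10 = -106 - 10 = -116)
z + t = 17616 - 116 = 17500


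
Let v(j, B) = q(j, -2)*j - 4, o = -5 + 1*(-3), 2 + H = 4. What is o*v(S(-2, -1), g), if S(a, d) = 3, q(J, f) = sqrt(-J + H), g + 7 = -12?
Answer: 32 - 24*I ≈ 32.0 - 24.0*I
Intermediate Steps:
H = 2 (H = -2 + 4 = 2)
g = -19 (g = -7 - 12 = -19)
q(J, f) = sqrt(2 - J) (q(J, f) = sqrt(-J + 2) = sqrt(2 - J))
o = -8 (o = -5 - 3 = -8)
v(j, B) = -4 + j*sqrt(2 - j) (v(j, B) = sqrt(2 - j)*j - 4 = j*sqrt(2 - j) - 4 = -4 + j*sqrt(2 - j))
o*v(S(-2, -1), g) = -8*(-4 + 3*sqrt(2 - 1*3)) = -8*(-4 + 3*sqrt(2 - 3)) = -8*(-4 + 3*sqrt(-1)) = -8*(-4 + 3*I) = 32 - 24*I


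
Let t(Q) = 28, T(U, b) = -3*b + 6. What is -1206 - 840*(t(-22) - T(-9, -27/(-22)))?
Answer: -250566/11 ≈ -22779.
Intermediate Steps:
T(U, b) = 6 - 3*b
-1206 - 840*(t(-22) - T(-9, -27/(-22))) = -1206 - 840*(28 - (6 - (-81)/(-22))) = -1206 - 840*(28 - (6 - (-81)*(-1)/22)) = -1206 - 840*(28 - (6 - 3*27/22)) = -1206 - 840*(28 - (6 - 81/22)) = -1206 - 840*(28 - 1*51/22) = -1206 - 840*(28 - 51/22) = -1206 - 840*565/22 = -1206 - 237300/11 = -250566/11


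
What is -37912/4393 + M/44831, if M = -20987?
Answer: -1791828763/196942583 ≈ -9.0982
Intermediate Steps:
-37912/4393 + M/44831 = -37912/4393 - 20987/44831 = -1791828763/196942583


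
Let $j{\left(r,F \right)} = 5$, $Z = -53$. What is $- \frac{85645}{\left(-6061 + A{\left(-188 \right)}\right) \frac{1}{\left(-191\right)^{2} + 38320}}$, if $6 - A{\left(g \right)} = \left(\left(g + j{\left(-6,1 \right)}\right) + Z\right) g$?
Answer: $\frac{6406331645}{50423} \approx 1.2705 \cdot 10^{5}$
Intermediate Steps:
$A{\left(g \right)} = 6 - g \left(-48 + g\right)$ ($A{\left(g \right)} = 6 - \left(\left(g + 5\right) - 53\right) g = 6 - \left(\left(5 + g\right) - 53\right) g = 6 - \left(-48 + g\right) g = 6 - g \left(-48 + g\right)$)
$- \frac{85645}{\left(-6061 + A{\left(-188 \right)}\right) \frac{1}{\left(-191\right)^{2} + 38320}} = - \frac{85645}{\left(-6061 + \left(6 - \left(-188\right)^{2} + 48 \left(-188\right)\right)\right) \frac{1}{\left(-191\right)^{2} + 38320}} = - \frac{85645}{\left(-6061 - 44362\right) \frac{1}{36481 + 38320}} = - \frac{85645}{\left(-6061 - 44362\right) \frac{1}{74801}} = - \frac{85645}{\left(-50423\right) \frac{1}{74801}} = - \frac{85645}{- \frac{50423}{74801}} = \left(-85645\right) \left(- \frac{74801}{50423}\right) = \frac{6406331645}{50423}$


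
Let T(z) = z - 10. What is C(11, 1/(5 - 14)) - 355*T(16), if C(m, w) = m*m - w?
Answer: -18080/9 ≈ -2008.9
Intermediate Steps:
C(m, w) = m² - w
T(z) = -10 + z
C(11, 1/(5 - 14)) - 355*T(16) = (11² - 1/(5 - 14)) - 355*(-10 + 16) = (121 - 1/(-9)) - 355*6 = (121 - 1*(-⅑)) - 2130 = (121 + ⅑) - 2130 = 1090/9 - 2130 = -18080/9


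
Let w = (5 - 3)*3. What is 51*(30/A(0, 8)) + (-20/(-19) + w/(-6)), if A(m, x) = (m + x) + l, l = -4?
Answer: 14537/38 ≈ 382.55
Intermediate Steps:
w = 6 (w = 2*3 = 6)
A(m, x) = -4 + m + x (A(m, x) = (m + x) - 4 = -4 + m + x)
51*(30/A(0, 8)) + (-20/(-19) + w/(-6)) = 51*(30/(-4 + 0 + 8)) + (-20/(-19) + 6/(-6)) = 51*(30/4) + (-20*(-1/19) + 6*(-⅙)) = 51*(30*(¼)) + (20/19 - 1) = 51*(15/2) + 1/19 = 765/2 + 1/19 = 14537/38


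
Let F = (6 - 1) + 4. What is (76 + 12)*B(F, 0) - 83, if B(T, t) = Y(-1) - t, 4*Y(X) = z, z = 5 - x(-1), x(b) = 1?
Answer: 5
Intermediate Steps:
F = 9 (F = 5 + 4 = 9)
z = 4 (z = 5 - 1*1 = 5 - 1 = 4)
Y(X) = 1 (Y(X) = (1/4)*4 = 1)
B(T, t) = 1 - t
(76 + 12)*B(F, 0) - 83 = (76 + 12)*(1 - 1*0) - 83 = 88*(1 + 0) - 83 = 88*1 - 83 = 88 - 83 = 5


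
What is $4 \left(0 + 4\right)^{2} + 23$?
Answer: $87$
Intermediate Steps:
$4 \left(0 + 4\right)^{2} + 23 = 4 \cdot 4^{2} + 23 = 4 \cdot 16 + 23 = 64 + 23 = 87$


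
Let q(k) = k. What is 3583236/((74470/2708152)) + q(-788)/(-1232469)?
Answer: 5979907383535493164/45890983215 ≈ 1.3031e+8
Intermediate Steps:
3583236/((74470/2708152)) + q(-788)/(-1232469) = 3583236/((74470/2708152)) - 788/(-1232469) = 3583236/((74470*(1/2708152))) - 788*(-1/1232469) = 3583236/(37235/1354076) + 788/1232469 = 3583236*(1354076/37235) + 788/1232469 = 4851973869936/37235 + 788/1232469 = 5979907383535493164/45890983215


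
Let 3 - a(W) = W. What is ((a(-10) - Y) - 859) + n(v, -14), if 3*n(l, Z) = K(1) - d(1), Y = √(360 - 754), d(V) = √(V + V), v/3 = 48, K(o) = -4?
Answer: -2542/3 - √2/3 - I*√394 ≈ -847.8 - 19.849*I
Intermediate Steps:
a(W) = 3 - W
v = 144 (v = 3*48 = 144)
d(V) = √2*√V (d(V) = √(2*V) = √2*√V)
Y = I*√394 (Y = √(-394) = I*√394 ≈ 19.849*I)
n(l, Z) = -4/3 - √2/3 (n(l, Z) = (-4 - √2*√1)/3 = (-4 - √2)/3 = -4/3 - √2/3)
((a(-10) - Y) - 859) + n(v, -14) = (((3 - 1*(-10)) - I*√394) - 859) + (-4/3 - √2/3) = (((3 + 10) - I*√394) - 859) + (-4/3 - √2/3) = ((13 - I*√394) - 859) + (-4/3 - √2/3) = (-846 - I*√394) + (-4/3 - √2/3) = -2542/3 - √2/3 - I*√394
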